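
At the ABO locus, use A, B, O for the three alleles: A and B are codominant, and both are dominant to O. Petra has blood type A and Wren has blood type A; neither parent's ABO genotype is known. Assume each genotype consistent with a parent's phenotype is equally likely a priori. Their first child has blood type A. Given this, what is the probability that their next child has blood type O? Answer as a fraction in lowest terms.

1/20

Possible genotypes: Petra ∈ {AA, AO}; Wren ∈ {AA, AO}.
Weight each parental genotype pair by prior × P(type-A child):
  AA × AA: posterior weight 4/15; P(next child type O) = 0.
  AA × AO: posterior weight 4/15; P(next child type O) = 0.
  AO × AA: posterior weight 4/15; P(next child type O) = 0.
  AO × AO: posterior weight 1/5; P(next child type O) = 1/4.
Weighted sum = 1/20.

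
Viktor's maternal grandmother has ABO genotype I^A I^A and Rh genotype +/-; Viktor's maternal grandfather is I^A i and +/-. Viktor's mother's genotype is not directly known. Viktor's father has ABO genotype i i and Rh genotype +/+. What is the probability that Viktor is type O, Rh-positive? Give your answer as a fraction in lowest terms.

Viktor's mother's ABO genotype from I^A I^A × I^A i: 1/2 I^A I^A, 1/2 I^A i.
Crossing each possibility with the father i i and summing P(type O): 1/2·0 + 1/2·1/2 = 1/4.
Similarly for Rh via the mother's Rh distribution: P(Rh+) = 1.
Independent loci: 1/4 × 1 = 1/4.

1/4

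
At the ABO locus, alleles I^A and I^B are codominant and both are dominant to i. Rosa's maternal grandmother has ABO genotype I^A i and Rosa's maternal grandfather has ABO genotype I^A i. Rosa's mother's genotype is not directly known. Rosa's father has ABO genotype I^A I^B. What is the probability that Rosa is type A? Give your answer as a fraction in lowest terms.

Rosa's mother's ABO genotype from I^A i × I^A i: 1/4 I^A I^A, 1/2 I^A i, 1/4 i i.
Crossing each possibility with the father I^A I^B and summing P(type A): 1/4·1/2 + 1/2·1/2 + 1/4·1/2 = 1/2.

1/2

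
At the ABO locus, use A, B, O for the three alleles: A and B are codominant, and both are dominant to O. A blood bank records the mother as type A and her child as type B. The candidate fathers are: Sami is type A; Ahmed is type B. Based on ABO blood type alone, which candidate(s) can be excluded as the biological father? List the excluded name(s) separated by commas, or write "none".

A candidate is excluded only if no genotype consistent with his phenotype could produce a type B child with a type A mother.
Sami (type A): no genotype consistent with that phenotype can produce a type-B child with a type-A mother.

Sami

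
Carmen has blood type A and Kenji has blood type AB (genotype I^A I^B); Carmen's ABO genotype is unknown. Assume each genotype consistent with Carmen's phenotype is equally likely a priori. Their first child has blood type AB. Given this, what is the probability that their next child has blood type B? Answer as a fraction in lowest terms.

Possible genotypes: Carmen ∈ {I^A I^A, I^A i}; Kenji ∈ {I^A I^B}.
Weight each parental genotype pair by prior × P(type-AB child):
  I^A I^A × I^A I^B: posterior weight 2/3; P(next child type B) = 0.
  I^A i × I^A I^B: posterior weight 1/3; P(next child type B) = 1/4.
Weighted sum = 1/12.

1/12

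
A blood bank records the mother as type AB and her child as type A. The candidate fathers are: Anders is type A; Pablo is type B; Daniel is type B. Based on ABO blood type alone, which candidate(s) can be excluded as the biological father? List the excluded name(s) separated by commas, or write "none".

A candidate is excluded only if no genotype consistent with his phenotype could produce a type A child with a type AB mother.
Every candidate has at least one consistent genotype combination, so none can be excluded.

none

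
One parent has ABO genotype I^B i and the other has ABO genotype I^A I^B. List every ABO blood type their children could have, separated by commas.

Gametes from I^B i × I^A I^B give offspring ABO genotypes I^A I^B, I^A i, I^B I^B, I^B i, i.e. phenotypes A, B, AB.

A, B, AB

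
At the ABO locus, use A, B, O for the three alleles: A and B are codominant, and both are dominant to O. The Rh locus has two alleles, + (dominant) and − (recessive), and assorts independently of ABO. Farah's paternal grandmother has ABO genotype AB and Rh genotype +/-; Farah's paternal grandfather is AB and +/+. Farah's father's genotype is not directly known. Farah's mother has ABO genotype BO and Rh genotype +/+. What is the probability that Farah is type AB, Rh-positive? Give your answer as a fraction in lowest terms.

1/4

Farah's father's ABO genotype from AB × AB: 1/4 AA, 1/2 AB, 1/4 BB.
Crossing each possibility with the mother BO and summing P(type AB): 1/4·1/2 + 1/2·1/4 + 1/4·0 = 1/4.
Similarly for Rh via the father's Rh distribution: P(Rh+) = 1.
Independent loci: 1/4 × 1 = 1/4.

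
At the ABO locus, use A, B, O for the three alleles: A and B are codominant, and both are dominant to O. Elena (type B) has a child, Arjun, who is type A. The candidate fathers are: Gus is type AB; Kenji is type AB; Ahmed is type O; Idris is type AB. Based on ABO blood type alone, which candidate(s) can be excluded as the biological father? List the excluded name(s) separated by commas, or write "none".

A candidate is excluded only if no genotype consistent with his phenotype could produce a type A child with a type B mother.
Ahmed (type O): no genotype consistent with that phenotype can produce a type-A child with a type-B mother.

Ahmed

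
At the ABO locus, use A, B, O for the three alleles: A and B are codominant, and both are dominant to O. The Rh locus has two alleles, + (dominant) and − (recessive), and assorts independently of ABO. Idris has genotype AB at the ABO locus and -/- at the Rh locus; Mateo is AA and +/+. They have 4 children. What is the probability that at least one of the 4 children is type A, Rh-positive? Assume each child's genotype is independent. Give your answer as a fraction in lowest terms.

15/16

ABO cross AB × AA → 1/2 A, 1/2 AB.
Rh cross -/- × +/+ → 1 Rh+; so P(type A, Rh-positive) = 1/2 × 1 = 1/2 per child.
P(none) = (1/2)^4 = 1/16; P(at least one) = 1 − 1/16 = 15/16.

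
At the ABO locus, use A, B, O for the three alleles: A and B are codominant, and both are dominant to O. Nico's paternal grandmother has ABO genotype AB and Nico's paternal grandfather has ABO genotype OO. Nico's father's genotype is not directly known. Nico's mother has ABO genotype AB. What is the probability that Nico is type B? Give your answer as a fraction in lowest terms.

3/8

Nico's father's ABO genotype from AB × OO: 1/2 AO, 1/2 BO.
Crossing each possibility with the mother AB and summing P(type B): 1/2·1/4 + 1/2·1/2 = 3/8.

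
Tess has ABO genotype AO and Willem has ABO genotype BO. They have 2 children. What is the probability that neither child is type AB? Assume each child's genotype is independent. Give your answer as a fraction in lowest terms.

ABO cross AO × BO → 1/4 O, 1/4 A, 1/4 B, 1/4 AB.
So P(type AB) = 1/4 per child.
P(not type AB) = 3/4 for one child; (3/4)^2 = 9/16.

9/16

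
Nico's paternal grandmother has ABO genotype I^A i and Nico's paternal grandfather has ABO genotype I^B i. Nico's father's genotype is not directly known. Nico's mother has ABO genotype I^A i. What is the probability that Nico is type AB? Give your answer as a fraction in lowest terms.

Nico's father's ABO genotype from I^A i × I^B i: 1/4 I^A I^B, 1/4 I^A i, 1/4 I^B i, 1/4 i i.
Crossing each possibility with the mother I^A i and summing P(type AB): 1/4·1/4 + 1/4·0 + 1/4·1/4 + 1/4·0 = 1/8.

1/8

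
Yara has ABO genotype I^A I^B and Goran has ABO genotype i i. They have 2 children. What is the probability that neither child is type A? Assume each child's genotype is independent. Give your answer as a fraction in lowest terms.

ABO cross I^A I^B × i i → 1/2 A, 1/2 B.
So P(type A) = 1/2 per child.
P(not type A) = 1/2 for one child; (1/2)^2 = 1/4.

1/4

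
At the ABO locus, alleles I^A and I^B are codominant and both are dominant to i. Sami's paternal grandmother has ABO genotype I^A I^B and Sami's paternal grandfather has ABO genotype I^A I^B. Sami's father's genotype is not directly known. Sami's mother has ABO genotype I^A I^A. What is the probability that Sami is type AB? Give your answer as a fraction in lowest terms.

Sami's father's ABO genotype from I^A I^B × I^A I^B: 1/4 I^A I^A, 1/2 I^A I^B, 1/4 I^B I^B.
Crossing each possibility with the mother I^A I^A and summing P(type AB): 1/4·0 + 1/2·1/2 + 1/4·1 = 1/2.

1/2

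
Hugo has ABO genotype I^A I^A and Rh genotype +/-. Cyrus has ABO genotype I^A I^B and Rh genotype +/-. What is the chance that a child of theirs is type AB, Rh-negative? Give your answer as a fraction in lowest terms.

ABO cross I^A I^A × I^A I^B → offspring phenotypes: 1/2 A, 1/2 AB.
Rh cross +/- × +/- → 3/4 Rh+, 1/4 Rh-.
Independent loci: P(type AB, Rh-negative) = 1/2 × 1/4 = 1/8.

1/8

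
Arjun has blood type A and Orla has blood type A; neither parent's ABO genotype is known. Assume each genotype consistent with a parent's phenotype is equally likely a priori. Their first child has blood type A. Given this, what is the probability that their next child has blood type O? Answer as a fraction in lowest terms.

1/20

Possible genotypes: Arjun ∈ {I^A I^A, I^A i}; Orla ∈ {I^A I^A, I^A i}.
Weight each parental genotype pair by prior × P(type-A child):
  I^A I^A × I^A I^A: posterior weight 4/15; P(next child type O) = 0.
  I^A I^A × I^A i: posterior weight 4/15; P(next child type O) = 0.
  I^A i × I^A I^A: posterior weight 4/15; P(next child type O) = 0.
  I^A i × I^A i: posterior weight 1/5; P(next child type O) = 1/4.
Weighted sum = 1/20.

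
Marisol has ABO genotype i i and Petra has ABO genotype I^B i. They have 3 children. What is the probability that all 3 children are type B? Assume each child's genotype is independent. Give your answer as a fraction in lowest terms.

1/8

ABO cross i i × I^B i → 1/2 O, 1/2 B.
So P(type B) = 1/2 per child.
All 3 independent: (1/2)^3 = 1/8.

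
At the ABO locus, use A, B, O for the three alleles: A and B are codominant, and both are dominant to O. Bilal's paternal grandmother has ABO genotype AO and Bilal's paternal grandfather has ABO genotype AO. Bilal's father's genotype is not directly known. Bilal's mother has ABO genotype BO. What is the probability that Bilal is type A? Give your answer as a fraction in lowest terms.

Bilal's father's ABO genotype from AO × AO: 1/4 AA, 1/2 AO, 1/4 OO.
Crossing each possibility with the mother BO and summing P(type A): 1/4·1/2 + 1/2·1/4 + 1/4·0 = 1/4.

1/4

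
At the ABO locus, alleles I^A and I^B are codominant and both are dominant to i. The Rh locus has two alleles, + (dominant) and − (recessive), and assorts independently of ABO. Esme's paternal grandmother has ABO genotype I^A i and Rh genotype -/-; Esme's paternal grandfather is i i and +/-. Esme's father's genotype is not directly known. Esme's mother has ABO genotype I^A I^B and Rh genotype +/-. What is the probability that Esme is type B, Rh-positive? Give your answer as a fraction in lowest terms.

15/64

Esme's father's ABO genotype from I^A i × i i: 1/2 I^A i, 1/2 i i.
Crossing each possibility with the mother I^A I^B and summing P(type B): 1/2·1/4 + 1/2·1/2 = 3/8.
Similarly for Rh via the father's Rh distribution: P(Rh+) = 5/8.
Independent loci: 3/8 × 5/8 = 15/64.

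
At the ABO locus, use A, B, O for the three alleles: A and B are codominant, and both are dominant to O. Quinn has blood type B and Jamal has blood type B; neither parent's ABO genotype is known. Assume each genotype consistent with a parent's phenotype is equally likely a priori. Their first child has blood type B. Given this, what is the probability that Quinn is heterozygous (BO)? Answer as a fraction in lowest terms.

Possible genotypes: Quinn ∈ {BB, BO}; Jamal ∈ {BB, BO}.
Weight each parental genotype pair by prior × P(type-B child):
  BB × BB: posterior weight 4/15.
  BB × BO: posterior weight 4/15.
  BO × BB: posterior weight 4/15.
  BO × BO: posterior weight 1/5.
Sum the posterior weight over pairs where Quinn is BO: 7/15.

7/15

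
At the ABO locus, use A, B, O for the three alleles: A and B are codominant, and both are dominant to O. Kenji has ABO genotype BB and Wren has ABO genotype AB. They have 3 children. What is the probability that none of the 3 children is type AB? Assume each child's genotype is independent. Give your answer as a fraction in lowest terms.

1/8

ABO cross BB × AB → 1/2 B, 1/2 AB.
So P(type AB) = 1/2 per child.
P(not type AB) = 1/2 for one child; (1/2)^3 = 1/8.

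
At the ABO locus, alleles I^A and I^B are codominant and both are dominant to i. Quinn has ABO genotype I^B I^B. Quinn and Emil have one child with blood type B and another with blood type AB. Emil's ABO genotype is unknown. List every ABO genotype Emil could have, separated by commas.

I^A I^B, I^A i

For each candidate genotype of Emil, check whether crossing it with I^B I^B can produce every observed child phenotype.
  I^A I^A → possible child types {AB} ✗
  I^A I^B → possible child types {B, AB} ✓
  I^A i → possible child types {B, AB} ✓
  I^B I^B → possible child types {B} ✗
  I^B i → possible child types {B} ✗
  i i → possible child types {B} ✗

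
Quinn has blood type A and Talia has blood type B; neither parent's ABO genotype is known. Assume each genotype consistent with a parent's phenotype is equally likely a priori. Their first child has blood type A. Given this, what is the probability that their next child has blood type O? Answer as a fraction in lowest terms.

Possible genotypes: Quinn ∈ {AA, AO}; Talia ∈ {BB, BO}.
Weight each parental genotype pair by prior × P(type-A child):
  AA × BO: posterior weight 2/3; P(next child type O) = 0.
  AO × BO: posterior weight 1/3; P(next child type O) = 1/4.
Weighted sum = 1/12.

1/12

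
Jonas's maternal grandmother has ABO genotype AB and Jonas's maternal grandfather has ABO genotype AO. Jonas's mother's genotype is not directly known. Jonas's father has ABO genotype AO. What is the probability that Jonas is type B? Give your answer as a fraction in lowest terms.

Jonas's mother's ABO genotype from AB × AO: 1/4 AA, 1/4 AB, 1/4 AO, 1/4 BO.
Crossing each possibility with the father AO and summing P(type B): 1/4·0 + 1/4·1/4 + 1/4·0 + 1/4·1/4 = 1/8.

1/8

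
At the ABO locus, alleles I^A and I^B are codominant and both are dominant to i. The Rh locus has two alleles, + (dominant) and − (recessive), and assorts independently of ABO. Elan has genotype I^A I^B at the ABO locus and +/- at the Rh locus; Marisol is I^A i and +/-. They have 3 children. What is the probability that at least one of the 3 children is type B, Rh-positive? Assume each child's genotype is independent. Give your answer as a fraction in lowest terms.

ABO cross I^A I^B × I^A i → 1/2 A, 1/4 B, 1/4 AB.
Rh cross +/- × +/- → 3/4 Rh+, 1/4 Rh-; so P(type B, Rh-positive) = 1/4 × 3/4 = 3/16 per child.
P(none) = (13/16)^3 = 2197/4096; P(at least one) = 1 − 2197/4096 = 1899/4096.

1899/4096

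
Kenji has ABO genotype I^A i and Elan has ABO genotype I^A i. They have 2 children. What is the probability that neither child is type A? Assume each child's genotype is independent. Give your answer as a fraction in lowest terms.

1/16

ABO cross I^A i × I^A i → 1/4 O, 3/4 A.
So P(type A) = 3/4 per child.
P(not type A) = 1/4 for one child; (1/4)^2 = 1/16.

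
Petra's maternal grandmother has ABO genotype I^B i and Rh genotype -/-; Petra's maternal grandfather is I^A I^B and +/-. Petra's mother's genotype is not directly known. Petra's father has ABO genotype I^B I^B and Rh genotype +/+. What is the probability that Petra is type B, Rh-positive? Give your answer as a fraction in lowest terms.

Petra's mother's ABO genotype from I^B i × I^A I^B: 1/4 I^A I^B, 1/4 I^A i, 1/4 I^B I^B, 1/4 I^B i.
Crossing each possibility with the father I^B I^B and summing P(type B): 1/4·1/2 + 1/4·1/2 + 1/4·1 + 1/4·1 = 3/4.
Similarly for Rh via the mother's Rh distribution: P(Rh+) = 1.
Independent loci: 3/4 × 1 = 3/4.

3/4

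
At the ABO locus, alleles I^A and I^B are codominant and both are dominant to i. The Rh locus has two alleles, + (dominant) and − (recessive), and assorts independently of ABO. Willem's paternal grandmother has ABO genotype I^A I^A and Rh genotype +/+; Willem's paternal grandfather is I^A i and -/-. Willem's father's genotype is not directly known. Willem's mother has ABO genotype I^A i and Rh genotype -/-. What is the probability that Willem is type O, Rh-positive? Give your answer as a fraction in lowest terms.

1/16

Willem's father's ABO genotype from I^A I^A × I^A i: 1/2 I^A I^A, 1/2 I^A i.
Crossing each possibility with the mother I^A i and summing P(type O): 1/2·0 + 1/2·1/4 = 1/8.
Similarly for Rh via the father's Rh distribution: P(Rh+) = 1/2.
Independent loci: 1/8 × 1/2 = 1/16.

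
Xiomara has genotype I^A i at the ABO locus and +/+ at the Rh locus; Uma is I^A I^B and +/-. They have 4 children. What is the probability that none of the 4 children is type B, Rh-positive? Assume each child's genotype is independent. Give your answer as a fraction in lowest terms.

ABO cross I^A i × I^A I^B → 1/2 A, 1/4 B, 1/4 AB.
Rh cross +/+ × +/- → 1 Rh+; so P(type B, Rh-positive) = 1/4 × 1 = 1/4 per child.
P(not type B, Rh-positive) = 3/4 for one child; (3/4)^4 = 81/256.

81/256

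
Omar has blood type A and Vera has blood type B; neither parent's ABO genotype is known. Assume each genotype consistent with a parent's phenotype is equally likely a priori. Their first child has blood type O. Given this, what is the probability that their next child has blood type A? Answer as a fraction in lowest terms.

Possible genotypes: Omar ∈ {I^A I^A, I^A i}; Vera ∈ {I^B I^B, I^B i}.
Weight each parental genotype pair by prior × P(type-O child):
  I^A i × I^B i: posterior weight 1; P(next child type A) = 1/4.
Weighted sum = 1/4.

1/4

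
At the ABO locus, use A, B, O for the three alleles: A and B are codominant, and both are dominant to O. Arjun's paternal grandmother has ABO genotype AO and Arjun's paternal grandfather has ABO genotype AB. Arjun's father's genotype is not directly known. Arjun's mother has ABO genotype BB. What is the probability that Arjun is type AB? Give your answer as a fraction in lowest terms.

Arjun's father's ABO genotype from AO × AB: 1/4 AA, 1/4 AB, 1/4 AO, 1/4 BO.
Crossing each possibility with the mother BB and summing P(type AB): 1/4·1 + 1/4·1/2 + 1/4·1/2 + 1/4·0 = 1/2.

1/2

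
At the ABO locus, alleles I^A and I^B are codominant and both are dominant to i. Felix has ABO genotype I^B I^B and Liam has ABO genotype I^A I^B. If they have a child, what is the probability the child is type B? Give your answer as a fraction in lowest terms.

ABO cross I^B I^B × I^A I^B → offspring phenotypes: 1/2 B, 1/2 AB.
So P(type B) = 1/2.

1/2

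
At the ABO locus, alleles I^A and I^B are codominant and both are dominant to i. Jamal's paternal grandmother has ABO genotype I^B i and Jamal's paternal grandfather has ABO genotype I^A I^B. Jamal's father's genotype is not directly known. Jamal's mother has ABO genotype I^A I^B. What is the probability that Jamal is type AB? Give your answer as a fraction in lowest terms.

3/8

Jamal's father's ABO genotype from I^B i × I^A I^B: 1/4 I^A I^B, 1/4 I^A i, 1/4 I^B I^B, 1/4 I^B i.
Crossing each possibility with the mother I^A I^B and summing P(type AB): 1/4·1/2 + 1/4·1/4 + 1/4·1/2 + 1/4·1/4 = 3/8.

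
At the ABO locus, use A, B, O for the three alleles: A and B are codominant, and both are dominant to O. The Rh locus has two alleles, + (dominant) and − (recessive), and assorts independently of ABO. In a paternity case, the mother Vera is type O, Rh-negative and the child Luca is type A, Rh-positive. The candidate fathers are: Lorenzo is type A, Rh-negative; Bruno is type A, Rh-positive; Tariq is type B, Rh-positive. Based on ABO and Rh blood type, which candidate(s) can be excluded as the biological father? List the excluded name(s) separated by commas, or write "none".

Lorenzo, Tariq

A candidate is excluded only if no genotype consistent with his phenotype could produce a type A, Rh-positive child with a type O, Rh-negative mother.
Lorenzo (type A, Rh-): no genotype consistent with that phenotype can produce a type-A Rh+ child with a type-O mother.
Tariq (type B, Rh+): no genotype consistent with that phenotype can produce a type-A Rh+ child with a type-O mother.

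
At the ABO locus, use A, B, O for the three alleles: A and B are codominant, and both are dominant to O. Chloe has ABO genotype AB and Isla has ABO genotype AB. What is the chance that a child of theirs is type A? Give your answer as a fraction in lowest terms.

ABO cross AB × AB → offspring phenotypes: 1/4 A, 1/4 B, 1/2 AB.
So P(type A) = 1/4.

1/4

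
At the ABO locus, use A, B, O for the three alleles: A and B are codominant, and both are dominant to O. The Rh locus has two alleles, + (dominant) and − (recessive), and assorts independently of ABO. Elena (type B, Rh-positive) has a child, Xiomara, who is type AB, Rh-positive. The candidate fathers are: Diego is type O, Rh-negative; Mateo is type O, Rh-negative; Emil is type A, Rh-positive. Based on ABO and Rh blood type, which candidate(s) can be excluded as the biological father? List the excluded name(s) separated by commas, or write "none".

Diego, Mateo

A candidate is excluded only if no genotype consistent with his phenotype could produce a type AB, Rh-positive child with a type B, Rh-positive mother.
Diego (type O, Rh-): no genotype consistent with that phenotype can produce a type-AB Rh+ child with a type-B mother.
Mateo (type O, Rh-): no genotype consistent with that phenotype can produce a type-AB Rh+ child with a type-B mother.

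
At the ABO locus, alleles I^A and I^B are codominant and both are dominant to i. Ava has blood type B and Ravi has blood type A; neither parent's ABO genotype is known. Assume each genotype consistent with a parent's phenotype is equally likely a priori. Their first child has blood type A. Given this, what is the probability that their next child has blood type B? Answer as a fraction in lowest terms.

1/12

Possible genotypes: Ava ∈ {I^B I^B, I^B i}; Ravi ∈ {I^A I^A, I^A i}.
Weight each parental genotype pair by prior × P(type-A child):
  I^B i × I^A I^A: posterior weight 2/3; P(next child type B) = 0.
  I^B i × I^A i: posterior weight 1/3; P(next child type B) = 1/4.
Weighted sum = 1/12.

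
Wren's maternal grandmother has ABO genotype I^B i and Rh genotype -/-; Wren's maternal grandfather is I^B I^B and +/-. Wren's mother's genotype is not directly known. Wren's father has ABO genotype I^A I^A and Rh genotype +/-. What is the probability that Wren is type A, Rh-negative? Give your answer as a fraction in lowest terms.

3/32

Wren's mother's ABO genotype from I^B i × I^B I^B: 1/2 I^B I^B, 1/2 I^B i.
Crossing each possibility with the father I^A I^A and summing P(type A): 1/2·0 + 1/2·1/2 = 1/4.
Similarly for Rh via the mother's Rh distribution: P(Rh-) = 3/8.
Independent loci: 1/4 × 3/8 = 3/32.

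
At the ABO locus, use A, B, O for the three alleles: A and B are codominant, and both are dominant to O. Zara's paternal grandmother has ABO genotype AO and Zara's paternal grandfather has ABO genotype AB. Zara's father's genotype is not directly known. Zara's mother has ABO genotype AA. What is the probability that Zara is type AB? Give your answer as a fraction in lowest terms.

1/4

Zara's father's ABO genotype from AO × AB: 1/4 AA, 1/4 AB, 1/4 AO, 1/4 BO.
Crossing each possibility with the mother AA and summing P(type AB): 1/4·0 + 1/4·1/2 + 1/4·0 + 1/4·1/2 = 1/4.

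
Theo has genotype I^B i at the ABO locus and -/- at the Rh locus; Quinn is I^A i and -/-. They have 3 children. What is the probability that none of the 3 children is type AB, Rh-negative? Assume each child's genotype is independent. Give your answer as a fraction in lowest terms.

ABO cross I^B i × I^A i → 1/4 O, 1/4 A, 1/4 B, 1/4 AB.
Rh cross -/- × -/- → 1 Rh-; so P(type AB, Rh-negative) = 1/4 × 1 = 1/4 per child.
P(not type AB, Rh-negative) = 3/4 for one child; (3/4)^3 = 27/64.

27/64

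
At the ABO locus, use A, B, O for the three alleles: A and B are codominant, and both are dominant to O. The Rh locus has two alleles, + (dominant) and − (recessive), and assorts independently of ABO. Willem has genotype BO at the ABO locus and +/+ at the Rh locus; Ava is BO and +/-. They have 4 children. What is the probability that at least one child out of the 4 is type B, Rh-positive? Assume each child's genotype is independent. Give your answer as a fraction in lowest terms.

255/256

ABO cross BO × BO → 1/4 O, 3/4 B.
Rh cross +/+ × +/- → 1 Rh+; so P(type B, Rh-positive) = 3/4 × 1 = 3/4 per child.
P(none) = (1/4)^4 = 1/256; P(at least one) = 1 − 1/256 = 255/256.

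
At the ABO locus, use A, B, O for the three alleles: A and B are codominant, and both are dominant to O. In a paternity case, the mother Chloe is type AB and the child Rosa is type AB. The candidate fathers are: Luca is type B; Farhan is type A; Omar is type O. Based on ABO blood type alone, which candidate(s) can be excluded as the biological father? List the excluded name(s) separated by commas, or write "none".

Omar

A candidate is excluded only if no genotype consistent with his phenotype could produce a type AB child with a type AB mother.
Omar (type O): no genotype consistent with that phenotype can produce a type-AB child with a type-AB mother.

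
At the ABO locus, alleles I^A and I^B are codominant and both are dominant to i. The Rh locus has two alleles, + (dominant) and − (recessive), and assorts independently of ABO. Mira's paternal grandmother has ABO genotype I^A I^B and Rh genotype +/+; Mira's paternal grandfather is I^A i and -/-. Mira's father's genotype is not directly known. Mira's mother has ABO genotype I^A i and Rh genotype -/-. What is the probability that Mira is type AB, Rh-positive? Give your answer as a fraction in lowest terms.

Mira's father's ABO genotype from I^A I^B × I^A i: 1/4 I^A I^A, 1/4 I^A I^B, 1/4 I^A i, 1/4 I^B i.
Crossing each possibility with the mother I^A i and summing P(type AB): 1/4·0 + 1/4·1/4 + 1/4·0 + 1/4·1/4 = 1/8.
Similarly for Rh via the father's Rh distribution: P(Rh+) = 1/2.
Independent loci: 1/8 × 1/2 = 1/16.

1/16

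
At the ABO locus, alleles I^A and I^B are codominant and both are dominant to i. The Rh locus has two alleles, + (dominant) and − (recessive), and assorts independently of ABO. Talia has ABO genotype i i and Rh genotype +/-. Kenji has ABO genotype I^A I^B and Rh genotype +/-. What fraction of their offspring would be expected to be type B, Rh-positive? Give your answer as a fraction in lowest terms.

3/8

ABO cross i i × I^A I^B → offspring phenotypes: 1/2 A, 1/2 B.
Rh cross +/- × +/- → 3/4 Rh+, 1/4 Rh-.
Independent loci: P(type B, Rh-positive) = 1/2 × 3/4 = 3/8.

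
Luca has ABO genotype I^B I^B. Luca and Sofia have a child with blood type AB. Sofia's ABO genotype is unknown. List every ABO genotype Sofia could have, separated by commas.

For each candidate genotype of Sofia, check whether crossing it with I^B I^B can produce every observed child phenotype.
  I^A I^A → possible child types {AB} ✓
  I^A I^B → possible child types {B, AB} ✓
  I^A i → possible child types {B, AB} ✓
  I^B I^B → possible child types {B} ✗
  I^B i → possible child types {B} ✗
  i i → possible child types {B} ✗

I^A I^A, I^A I^B, I^A i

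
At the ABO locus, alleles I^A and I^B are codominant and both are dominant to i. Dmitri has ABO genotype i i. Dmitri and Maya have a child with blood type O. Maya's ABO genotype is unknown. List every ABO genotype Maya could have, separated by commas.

I^A i, I^B i, i i

For each candidate genotype of Maya, check whether crossing it with i i can produce every observed child phenotype.
  I^A I^A → possible child types {A} ✗
  I^A I^B → possible child types {A, B} ✗
  I^A i → possible child types {O, A} ✓
  I^B I^B → possible child types {B} ✗
  I^B i → possible child types {O, B} ✓
  i i → possible child types {O} ✓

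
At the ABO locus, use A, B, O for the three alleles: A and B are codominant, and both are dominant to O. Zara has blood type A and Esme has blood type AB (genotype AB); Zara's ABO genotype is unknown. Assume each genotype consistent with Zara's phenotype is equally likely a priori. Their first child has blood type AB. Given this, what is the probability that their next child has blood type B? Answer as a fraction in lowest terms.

1/12

Possible genotypes: Zara ∈ {AA, AO}; Esme ∈ {AB}.
Weight each parental genotype pair by prior × P(type-AB child):
  AA × AB: posterior weight 2/3; P(next child type B) = 0.
  AO × AB: posterior weight 1/3; P(next child type B) = 1/4.
Weighted sum = 1/12.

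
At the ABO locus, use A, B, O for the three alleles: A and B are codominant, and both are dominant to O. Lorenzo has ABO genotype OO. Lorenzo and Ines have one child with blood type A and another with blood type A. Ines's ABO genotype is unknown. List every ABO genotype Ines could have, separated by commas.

AA, AB, AO

For each candidate genotype of Ines, check whether crossing it with OO can produce every observed child phenotype.
  AA → possible child types {A} ✓
  AB → possible child types {A, B} ✓
  AO → possible child types {O, A} ✓
  BB → possible child types {B} ✗
  BO → possible child types {O, B} ✗
  OO → possible child types {O} ✗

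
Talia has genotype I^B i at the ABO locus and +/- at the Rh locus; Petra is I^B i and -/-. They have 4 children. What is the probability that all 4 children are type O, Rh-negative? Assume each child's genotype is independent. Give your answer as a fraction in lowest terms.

ABO cross I^B i × I^B i → 1/4 O, 3/4 B.
Rh cross +/- × -/- → 1/2 Rh+, 1/2 Rh-; so P(type O, Rh-negative) = 1/4 × 1/2 = 1/8 per child.
All 4 independent: (1/8)^4 = 1/4096.

1/4096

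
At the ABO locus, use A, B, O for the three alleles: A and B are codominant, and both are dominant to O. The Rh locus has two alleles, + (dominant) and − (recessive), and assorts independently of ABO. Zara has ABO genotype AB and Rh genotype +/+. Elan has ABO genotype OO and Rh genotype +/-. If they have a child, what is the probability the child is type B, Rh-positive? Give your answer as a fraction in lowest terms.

1/2

ABO cross AB × OO → offspring phenotypes: 1/2 A, 1/2 B.
Rh cross +/+ × +/- → 1 Rh+.
Independent loci: P(type B, Rh-positive) = 1/2 × 1 = 1/2.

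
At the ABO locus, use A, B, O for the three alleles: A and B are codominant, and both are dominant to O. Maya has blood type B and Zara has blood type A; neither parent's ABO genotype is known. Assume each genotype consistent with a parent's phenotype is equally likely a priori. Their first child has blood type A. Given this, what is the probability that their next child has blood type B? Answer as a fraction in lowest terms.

Possible genotypes: Maya ∈ {BB, BO}; Zara ∈ {AA, AO}.
Weight each parental genotype pair by prior × P(type-A child):
  BO × AA: posterior weight 2/3; P(next child type B) = 0.
  BO × AO: posterior weight 1/3; P(next child type B) = 1/4.
Weighted sum = 1/12.

1/12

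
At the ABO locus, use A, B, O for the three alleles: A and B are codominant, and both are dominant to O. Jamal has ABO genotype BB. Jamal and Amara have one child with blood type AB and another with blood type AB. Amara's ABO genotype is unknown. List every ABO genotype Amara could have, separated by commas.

For each candidate genotype of Amara, check whether crossing it with BB can produce every observed child phenotype.
  AA → possible child types {AB} ✓
  AB → possible child types {B, AB} ✓
  AO → possible child types {B, AB} ✓
  BB → possible child types {B} ✗
  BO → possible child types {B} ✗
  OO → possible child types {B} ✗

AA, AB, AO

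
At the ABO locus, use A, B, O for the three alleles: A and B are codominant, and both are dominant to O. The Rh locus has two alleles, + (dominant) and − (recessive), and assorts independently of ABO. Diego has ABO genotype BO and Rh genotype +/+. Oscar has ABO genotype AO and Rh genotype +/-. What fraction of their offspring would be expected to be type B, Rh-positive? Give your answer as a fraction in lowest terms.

1/4

ABO cross BO × AO → offspring phenotypes: 1/4 O, 1/4 A, 1/4 B, 1/4 AB.
Rh cross +/+ × +/- → 1 Rh+.
Independent loci: P(type B, Rh-positive) = 1/4 × 1 = 1/4.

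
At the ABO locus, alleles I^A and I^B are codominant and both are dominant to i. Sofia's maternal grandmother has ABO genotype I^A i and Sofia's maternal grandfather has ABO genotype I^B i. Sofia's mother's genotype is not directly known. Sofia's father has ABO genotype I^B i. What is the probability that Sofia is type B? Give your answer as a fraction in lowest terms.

Sofia's mother's ABO genotype from I^A i × I^B i: 1/4 I^A I^B, 1/4 I^A i, 1/4 I^B i, 1/4 i i.
Crossing each possibility with the father I^B i and summing P(type B): 1/4·1/2 + 1/4·1/4 + 1/4·3/4 + 1/4·1/2 = 1/2.

1/2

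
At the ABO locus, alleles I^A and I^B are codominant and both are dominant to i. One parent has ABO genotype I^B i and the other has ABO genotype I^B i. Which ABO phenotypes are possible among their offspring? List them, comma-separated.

O, B

Gametes from I^B i × I^B i give offspring ABO genotypes I^B I^B, I^B i, i i, i.e. phenotypes O, B.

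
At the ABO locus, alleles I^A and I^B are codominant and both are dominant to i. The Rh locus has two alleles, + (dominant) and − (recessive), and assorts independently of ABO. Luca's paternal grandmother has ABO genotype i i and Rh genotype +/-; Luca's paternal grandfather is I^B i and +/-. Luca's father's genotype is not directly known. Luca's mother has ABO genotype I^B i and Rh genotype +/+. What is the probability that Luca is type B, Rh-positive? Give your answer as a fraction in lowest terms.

5/8

Luca's father's ABO genotype from i i × I^B i: 1/2 I^B i, 1/2 i i.
Crossing each possibility with the mother I^B i and summing P(type B): 1/2·3/4 + 1/2·1/2 = 5/8.
Similarly for Rh via the father's Rh distribution: P(Rh+) = 1.
Independent loci: 5/8 × 1 = 5/8.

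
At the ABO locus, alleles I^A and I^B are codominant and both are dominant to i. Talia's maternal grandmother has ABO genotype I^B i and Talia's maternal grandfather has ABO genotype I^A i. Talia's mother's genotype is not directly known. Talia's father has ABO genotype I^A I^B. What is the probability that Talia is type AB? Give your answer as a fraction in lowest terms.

1/4

Talia's mother's ABO genotype from I^B i × I^A i: 1/4 I^A I^B, 1/4 I^A i, 1/4 I^B i, 1/4 i i.
Crossing each possibility with the father I^A I^B and summing P(type AB): 1/4·1/2 + 1/4·1/4 + 1/4·1/4 + 1/4·0 = 1/4.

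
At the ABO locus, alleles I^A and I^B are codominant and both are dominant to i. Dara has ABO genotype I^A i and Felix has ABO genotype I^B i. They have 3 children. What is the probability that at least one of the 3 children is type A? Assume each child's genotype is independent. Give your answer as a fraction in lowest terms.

ABO cross I^A i × I^B i → 1/4 O, 1/4 A, 1/4 B, 1/4 AB.
So P(type A) = 1/4 per child.
P(none) = (3/4)^3 = 27/64; P(at least one) = 1 − 27/64 = 37/64.

37/64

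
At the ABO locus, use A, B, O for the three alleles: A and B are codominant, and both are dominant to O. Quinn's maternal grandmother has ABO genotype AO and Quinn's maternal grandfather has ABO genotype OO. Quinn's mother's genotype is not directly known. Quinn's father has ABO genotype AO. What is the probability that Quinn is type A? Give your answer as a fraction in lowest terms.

Quinn's mother's ABO genotype from AO × OO: 1/2 AO, 1/2 OO.
Crossing each possibility with the father AO and summing P(type A): 1/2·3/4 + 1/2·1/2 = 5/8.

5/8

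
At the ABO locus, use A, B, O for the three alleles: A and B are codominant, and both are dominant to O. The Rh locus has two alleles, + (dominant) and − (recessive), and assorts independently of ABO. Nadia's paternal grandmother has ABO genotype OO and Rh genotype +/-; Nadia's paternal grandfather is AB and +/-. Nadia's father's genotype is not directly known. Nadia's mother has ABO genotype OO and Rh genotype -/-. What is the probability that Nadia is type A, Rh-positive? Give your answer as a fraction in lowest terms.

1/8

Nadia's father's ABO genotype from OO × AB: 1/2 AO, 1/2 BO.
Crossing each possibility with the mother OO and summing P(type A): 1/2·1/2 + 1/2·0 = 1/4.
Similarly for Rh via the father's Rh distribution: P(Rh+) = 1/2.
Independent loci: 1/4 × 1/2 = 1/8.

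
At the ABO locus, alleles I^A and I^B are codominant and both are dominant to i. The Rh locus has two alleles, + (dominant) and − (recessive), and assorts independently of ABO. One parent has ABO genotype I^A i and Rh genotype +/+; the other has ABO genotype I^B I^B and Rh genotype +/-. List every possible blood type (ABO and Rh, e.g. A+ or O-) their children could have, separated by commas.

B+, AB+

Gametes from I^A i × I^B I^B give offspring ABO genotypes I^A I^B, I^B i, i.e. phenotypes B, AB.
Rh cross +/+ × +/- → phenotypes Rh+.
Combining independently: B+, AB+.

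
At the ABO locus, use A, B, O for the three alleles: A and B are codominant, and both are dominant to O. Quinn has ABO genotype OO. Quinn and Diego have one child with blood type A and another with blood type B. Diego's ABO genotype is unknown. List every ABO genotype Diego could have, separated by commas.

For each candidate genotype of Diego, check whether crossing it with OO can produce every observed child phenotype.
  AA → possible child types {A} ✗
  AB → possible child types {A, B} ✓
  AO → possible child types {O, A} ✗
  BB → possible child types {B} ✗
  BO → possible child types {O, B} ✗
  OO → possible child types {O} ✗

AB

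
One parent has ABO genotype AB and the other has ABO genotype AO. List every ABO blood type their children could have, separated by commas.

Gametes from AB × AO give offspring ABO genotypes AA, AB, AO, BO, i.e. phenotypes A, B, AB.

A, B, AB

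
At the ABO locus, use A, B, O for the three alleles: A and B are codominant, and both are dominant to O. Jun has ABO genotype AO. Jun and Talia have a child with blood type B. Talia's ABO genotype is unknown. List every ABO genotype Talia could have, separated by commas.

AB, BB, BO

For each candidate genotype of Talia, check whether crossing it with AO can produce every observed child phenotype.
  AA → possible child types {A} ✗
  AB → possible child types {A, B, AB} ✓
  AO → possible child types {O, A} ✗
  BB → possible child types {B, AB} ✓
  BO → possible child types {O, A, B, AB} ✓
  OO → possible child types {O, A} ✗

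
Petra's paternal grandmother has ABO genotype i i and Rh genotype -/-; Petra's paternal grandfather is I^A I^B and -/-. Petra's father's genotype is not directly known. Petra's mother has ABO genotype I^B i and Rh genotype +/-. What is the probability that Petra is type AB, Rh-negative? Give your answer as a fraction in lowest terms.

Petra's father's ABO genotype from i i × I^A I^B: 1/2 I^A i, 1/2 I^B i.
Crossing each possibility with the mother I^B i and summing P(type AB): 1/2·1/4 + 1/2·0 = 1/8.
Similarly for Rh via the father's Rh distribution: P(Rh-) = 1/2.
Independent loci: 1/8 × 1/2 = 1/16.

1/16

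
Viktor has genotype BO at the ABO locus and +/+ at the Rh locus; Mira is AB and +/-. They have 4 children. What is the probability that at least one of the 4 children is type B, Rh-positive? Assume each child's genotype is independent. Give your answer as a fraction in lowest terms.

ABO cross BO × AB → 1/4 A, 1/2 B, 1/4 AB.
Rh cross +/+ × +/- → 1 Rh+; so P(type B, Rh-positive) = 1/2 × 1 = 1/2 per child.
P(none) = (1/2)^4 = 1/16; P(at least one) = 1 − 1/16 = 15/16.

15/16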